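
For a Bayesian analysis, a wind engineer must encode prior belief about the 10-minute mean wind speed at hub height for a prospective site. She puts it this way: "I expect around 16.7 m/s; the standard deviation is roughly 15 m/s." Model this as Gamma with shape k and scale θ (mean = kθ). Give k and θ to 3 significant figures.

For Gamma(k, scale θ): mean = kθ, variance = kθ², so CV = 1/√k.
CV = SD/mean = 15/16.7 = 0.8982, hence k = 1/CV² = 1.24.
Then θ = mean/k = 16.7/1.24 = 13.5.

k ≈ 1.24, θ ≈ 13.5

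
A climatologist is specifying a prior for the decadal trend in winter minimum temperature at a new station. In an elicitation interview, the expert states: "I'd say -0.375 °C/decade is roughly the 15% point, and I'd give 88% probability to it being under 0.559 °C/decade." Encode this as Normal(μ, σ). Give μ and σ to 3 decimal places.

μ = 0.063, σ = 0.422

The p-quantile of Normal(μ,σ) is μ + z_p·σ, with z_{0.15} = -1.036 and z_{0.88} = 1.175.
Eliminate σ: μ = (z₂·x₁ − z₁·x₂)/(z₂ − z₁) = (1.175·-0.375 − (-1.036)·0.559)/2.211 = 0.063.
Then σ = (x₂ − x₁)/(z₂ − z₁) = (0.559 − -0.375)/2.211 = 0.422.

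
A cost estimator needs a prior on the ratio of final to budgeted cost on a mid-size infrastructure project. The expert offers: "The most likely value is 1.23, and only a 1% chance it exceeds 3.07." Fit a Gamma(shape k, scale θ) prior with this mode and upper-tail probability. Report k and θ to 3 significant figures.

k ≈ 6.61, θ ≈ 0.219

Gamma(k,θ) with k>1 has mode (k−1)θ, so θ = 1.23/(k−1).
Need P(X < 3.07) = 0.99 with θ tied to k this way. Start at k = 2, θ = 1.23: P(X<3.07) ≈ 0.712.
Too low — raise k to concentrate. Iterating converges to k ≈ 6.61.
Then θ = 1.23/(6.61−1) ≈ 0.219.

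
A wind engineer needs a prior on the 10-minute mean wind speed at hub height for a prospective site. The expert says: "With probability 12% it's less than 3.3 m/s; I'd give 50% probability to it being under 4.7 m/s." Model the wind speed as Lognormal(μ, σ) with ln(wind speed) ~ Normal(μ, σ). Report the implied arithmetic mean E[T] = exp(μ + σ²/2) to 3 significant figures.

If T ~ Lognormal(μ,σ) then ln T ~ Normal(μ,σ), so the p-quantile of ln T is μ + z_p·σ.
ln(3.3) = 1.194 and ln(4.7) = 1.548; z_{0.12} = -1.175, z_{0.5} = 0.
σ = (1.548 − 1.194)/(0 − (-1.175)) = 0.301.
μ = 1.194 − (-1.175)·0.301 = 1.548.
E[T] = exp(μ + σ²/2) = exp(1.548 + 0.0453) = 4.92 m/s.

E[T] ≈ 4.92 m/s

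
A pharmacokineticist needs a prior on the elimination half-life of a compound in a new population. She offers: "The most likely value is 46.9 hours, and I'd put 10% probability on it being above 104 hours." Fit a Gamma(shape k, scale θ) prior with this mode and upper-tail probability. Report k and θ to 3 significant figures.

k ≈ 4.03, θ ≈ 15.5

Gamma(k,θ) with k>1 has mode (k−1)θ, so θ = 46.9/(k−1).
Need P(X < 104) = 0.9 with θ tied to k this way. Start at k = 2, θ = 46.9: P(X<104) ≈ 0.650.
Too low — raise k to concentrate. Iterating converges to k ≈ 4.03.
Then θ = 46.9/(4.03−1) ≈ 15.5.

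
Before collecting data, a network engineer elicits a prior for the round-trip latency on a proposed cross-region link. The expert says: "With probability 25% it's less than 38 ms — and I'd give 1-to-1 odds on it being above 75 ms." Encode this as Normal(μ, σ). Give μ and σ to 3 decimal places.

For Normal(μ,σ), the p-quantile is μ + z_p·σ. Here z_{0.25} = -0.6745, z_{0.5} = 0.
So 38 = μ − 0.6745σ and 75 = μ + 0σ.
Subtracting: σ = (75 − 38)/(0 − (-0.6745)) = 54.856.
Then μ = 38 − (-0.6745)·54.856 = 75.000.

μ = 75.000, σ = 54.856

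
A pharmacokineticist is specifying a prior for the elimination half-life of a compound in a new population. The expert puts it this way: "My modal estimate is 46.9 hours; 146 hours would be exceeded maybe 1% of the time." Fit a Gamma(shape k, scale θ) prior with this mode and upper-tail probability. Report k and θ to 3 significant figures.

k ≈ 4.46, θ ≈ 13.6

Gamma(k,θ) with k>1 has mode (k−1)θ, so θ = 46.9/(k−1).
Need P(X < 146) = 0.99 with θ tied to k this way. Start at k = 2, θ = 46.9: P(X<146) ≈ 0.817.
Too low — raise k to concentrate. Iterating converges to k ≈ 4.46.
Then θ = 46.9/(4.46−1) ≈ 13.6.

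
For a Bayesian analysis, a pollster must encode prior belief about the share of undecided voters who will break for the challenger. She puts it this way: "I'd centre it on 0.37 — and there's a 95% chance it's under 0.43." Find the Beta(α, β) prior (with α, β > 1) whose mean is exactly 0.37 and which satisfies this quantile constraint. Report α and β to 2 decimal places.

α ≈ 66.30, β ≈ 112.89

With mean 0.37 fixed, write α = 0.37s, β = 0.63s where s = α+β.
Need P(θ < 0.43) = 0.95 under Beta(0.37s, 0.63s). Normal approximation: (q−m)/√(m(1−m)/s) ≈ z_{0.95} = 1.64, so s ≈ 0.37·0.63·(1.64)²/(0.43−0.37)² = 175.2.
At s = 175.2: P(θ<0.43) ≈ 0.948. Adjusting to match 0.95 gives s ≈ 179.19.
So α = 0.37·179.19 ≈ 66.30, β = 0.63·179.19 ≈ 112.89.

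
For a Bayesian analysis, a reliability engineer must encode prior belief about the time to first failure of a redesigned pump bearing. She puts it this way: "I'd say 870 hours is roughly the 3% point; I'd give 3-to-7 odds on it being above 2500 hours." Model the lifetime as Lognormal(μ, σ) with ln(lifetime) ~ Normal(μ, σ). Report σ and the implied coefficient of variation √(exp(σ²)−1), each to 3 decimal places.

σ ≈ 0.439, CV ≈ 0.461

If T ~ Lognormal(μ,σ) then ln T ~ Normal(μ,σ), so the p-quantile of ln T is μ + z_p·σ.
ln(870) = 6.768 and ln(2500) = 7.824; z_{0.03} = -1.881, z_{0.7} = 0.5244.
σ = (7.824 − 6.768)/(0.5244 − (-1.881)) = 0.439.
μ = 6.768 − (-1.881)·0.439 = 7.594.
CV = √(exp(σ²)−1) = √(exp(0.1926)−1) = 0.461.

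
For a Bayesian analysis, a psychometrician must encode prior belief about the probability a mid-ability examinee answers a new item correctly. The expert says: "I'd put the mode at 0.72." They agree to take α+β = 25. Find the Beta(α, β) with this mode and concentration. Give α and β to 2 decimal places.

For α,β > 1 the Beta mode is (α−1)/(α+β−2). With α+β = 25, the mode is (α−1)/23.
Set (α−1)/23 = 0.72 → α = 1 + 0.72·23 = 17.56.
β = 25 − α = 7.44.

α = 17.56, β = 7.44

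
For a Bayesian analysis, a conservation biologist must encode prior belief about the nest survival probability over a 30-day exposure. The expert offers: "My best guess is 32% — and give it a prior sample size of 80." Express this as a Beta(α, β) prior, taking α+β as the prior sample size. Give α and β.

α = 25.6, β = 54.4

Under the effective-sample-size interpretation, Beta(α, β) has prior mean α/(α+β) and prior sample size α+β.
So α+β = 80 and α/(α+β) = 0.32, giving α = 0.32·80 = 25.6 and β = 80 − 25.6 = 54.4.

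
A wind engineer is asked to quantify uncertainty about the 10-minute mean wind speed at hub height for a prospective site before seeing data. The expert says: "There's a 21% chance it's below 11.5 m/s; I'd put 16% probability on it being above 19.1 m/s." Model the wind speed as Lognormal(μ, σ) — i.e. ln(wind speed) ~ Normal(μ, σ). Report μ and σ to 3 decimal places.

μ ≈ 2.670, σ ≈ 0.282

If T ~ Lognormal(μ,σ) then ln T ~ Normal(μ,σ), so the p-quantile of ln T is μ + z_p·σ.
ln(11.5) = 2.442 and ln(19.1) = 2.95; z_{0.21} = -0.8064, z_{0.84} = 0.9945.
σ = (2.95 − 2.442)/(0.9945 − (-0.8064)) = 0.282.
μ = 2.442 − (-0.8064)·0.282 = 2.670.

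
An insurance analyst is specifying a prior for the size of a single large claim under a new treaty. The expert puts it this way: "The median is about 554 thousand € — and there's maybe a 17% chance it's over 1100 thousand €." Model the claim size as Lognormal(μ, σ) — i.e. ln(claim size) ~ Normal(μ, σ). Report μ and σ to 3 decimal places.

If T ~ Lognormal(μ,σ) then ln T ~ Normal(μ,σ), so the p-quantile of ln T is μ + z_p·σ.
ln(554) = 6.317 and ln(1100) = 7.003; z_{0.5} = 0, z_{0.83} = 0.9542.
σ = (7.003 − 6.317)/(0.9542 − (0)) = 0.719.
μ = 6.317 − (0)·0.719 = 6.317.

μ ≈ 6.317, σ ≈ 0.719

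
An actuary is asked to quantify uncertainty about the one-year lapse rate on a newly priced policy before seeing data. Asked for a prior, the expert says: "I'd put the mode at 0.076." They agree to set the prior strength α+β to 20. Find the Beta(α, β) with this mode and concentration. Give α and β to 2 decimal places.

For α,β > 1 the Beta mode is (α−1)/(α+β−2). With α+β = 20, the mode is (α−1)/18.
Set (α−1)/18 = 0.076 → α = 1 + 0.076·18 = 2.37.
β = 20 − α = 17.63.

α = 2.37, β = 17.63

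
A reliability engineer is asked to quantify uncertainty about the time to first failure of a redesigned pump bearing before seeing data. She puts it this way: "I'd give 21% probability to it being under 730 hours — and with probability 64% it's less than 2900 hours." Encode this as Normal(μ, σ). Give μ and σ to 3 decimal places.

The p-quantile of Normal(μ,σ) is μ + z_p·σ, with z_{0.21} = -0.8064 and z_{0.64} = 0.3585.
Eliminate σ: μ = (z₂·x₁ − z₁·x₂)/(z₂ − z₁) = (0.3585·730 − (-0.8064)·2900)/1.165 = 2232.244.
Then σ = (x₂ − x₁)/(z₂ − z₁) = (2900 − 730)/1.165 = 1862.853.

μ = 2232.244, σ = 1862.853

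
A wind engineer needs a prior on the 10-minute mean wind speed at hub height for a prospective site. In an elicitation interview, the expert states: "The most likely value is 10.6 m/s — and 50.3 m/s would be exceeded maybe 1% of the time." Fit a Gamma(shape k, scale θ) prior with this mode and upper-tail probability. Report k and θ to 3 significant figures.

k ≈ 2.64, θ ≈ 6.46

Gamma(k,θ) with k>1 has mode (k−1)θ, so θ = 10.6/(k−1).
Need P(X < 50.3) = 0.99 with θ tied to k this way. Start at k = 2, θ = 10.6: P(X<50.3) ≈ 0.950.
Too low — raise k to concentrate. Iterating converges to k ≈ 2.64.
Then θ = 10.6/(2.64−1) ≈ 6.46.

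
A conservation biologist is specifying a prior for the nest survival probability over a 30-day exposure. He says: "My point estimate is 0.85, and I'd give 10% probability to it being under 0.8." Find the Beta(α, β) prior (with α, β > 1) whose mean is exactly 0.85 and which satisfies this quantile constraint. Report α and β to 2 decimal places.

With mean 0.85 fixed, write α = 0.85s, β = 0.15s where s = α+β.
Need P(θ < 0.8) = 0.1 under Beta(0.85s, 0.15s). Normal approximation: (q−m)/√(m(1−m)/s) ≈ z_{0.1} = -1.28, so s ≈ 0.85·0.15·(-1.28)²/(0.8−0.85)² = 83.8.
At s = 83.8: P(θ<0.8) ≈ 0.105. Adjusting to match 0.1 gives s ≈ 88.35.
So α = 0.85·88.35 ≈ 75.10, β = 0.15·88.35 ≈ 13.25.

α ≈ 75.10, β ≈ 13.25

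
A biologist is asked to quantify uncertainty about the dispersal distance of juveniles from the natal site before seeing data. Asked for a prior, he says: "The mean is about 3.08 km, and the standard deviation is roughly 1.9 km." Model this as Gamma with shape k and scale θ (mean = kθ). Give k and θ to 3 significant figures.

For Gamma(k, scale θ): mean = kθ, variance = kθ², so CV = 1/√k.
CV = SD/mean = 1.9/3.08 = 0.6169, hence k = 1/CV² = 2.63.
Then θ = mean/k = 3.08/2.63 = 1.17.

k ≈ 2.63, θ ≈ 1.17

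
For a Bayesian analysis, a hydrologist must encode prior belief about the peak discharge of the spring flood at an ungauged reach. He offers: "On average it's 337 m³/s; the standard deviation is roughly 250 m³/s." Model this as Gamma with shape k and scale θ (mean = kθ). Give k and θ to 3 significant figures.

For Gamma(k, scale θ): mean = kθ, variance = kθ², so CV = 1/√k.
CV = SD/mean = 250/337 = 0.7418, hence k = 1/CV² = 1.82.
Then θ = mean/k = 337/1.82 = 185.

k ≈ 1.82, θ ≈ 185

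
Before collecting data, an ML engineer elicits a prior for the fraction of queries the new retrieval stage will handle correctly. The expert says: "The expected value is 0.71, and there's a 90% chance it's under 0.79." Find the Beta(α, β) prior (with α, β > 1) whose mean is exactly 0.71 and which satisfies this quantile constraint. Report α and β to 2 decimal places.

With mean 0.71 fixed, write α = 0.71s, β = 0.29s where s = α+β.
Need P(θ < 0.79) = 0.9 under Beta(0.71s, 0.29s). Normal approximation: (q−m)/√(m(1−m)/s) ≈ z_{0.9} = 1.28, so s ≈ 0.71·0.29·(1.28)²/(0.79−0.71)² = 52.8.
At s = 52.8: P(θ<0.79) ≈ 0.907. Adjusting to match 0.9 gives s ≈ 49.88.
So α = 0.71·49.88 ≈ 35.42, β = 0.29·49.88 ≈ 14.47.

α ≈ 35.42, β ≈ 14.47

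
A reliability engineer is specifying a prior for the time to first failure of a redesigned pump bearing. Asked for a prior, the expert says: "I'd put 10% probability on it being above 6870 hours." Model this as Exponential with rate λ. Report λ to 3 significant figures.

λ ≈ 0.000335

P(T > 6870.0) = e^(−λ·6870.0) = 0.1, so λ = −ln(0.1)/6870.0 = 0.000335.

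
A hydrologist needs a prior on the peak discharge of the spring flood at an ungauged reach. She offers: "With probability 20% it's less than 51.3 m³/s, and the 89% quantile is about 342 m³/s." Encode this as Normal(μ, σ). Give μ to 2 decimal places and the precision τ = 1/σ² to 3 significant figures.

The p-quantile of Normal(μ,σ) is μ + z_p·σ, with z_{0.2} = -0.8416 and z_{0.89} = 1.227.
Eliminate σ: μ = (z₂·x₁ − z₁·x₂)/(z₂ − z₁) = (1.227·51.3 − (-0.8416)·342)/2.068 = 169.60.
Then σ = (x₂ − x₁)/(z₂ − z₁) = (342 − 51.3)/2.068 = 140.56.
Precision τ = 1/σ² = 1/140.6² = 5.06e-05.

μ = 169.60, τ = 5.06e-05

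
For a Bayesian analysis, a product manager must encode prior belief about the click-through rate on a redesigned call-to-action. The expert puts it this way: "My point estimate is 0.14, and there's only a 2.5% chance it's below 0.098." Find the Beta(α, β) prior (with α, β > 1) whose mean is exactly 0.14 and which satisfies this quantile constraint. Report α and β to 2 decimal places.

α ≈ 31.65, β ≈ 194.44

With mean 0.14 fixed, write α = 0.14s, β = 0.86s where s = α+β.
Need P(θ < 0.098) = 0.025 under Beta(0.14s, 0.86s). Normal approximation: (q−m)/√(m(1−m)/s) ≈ z_{0.025} = -1.96, so s ≈ 0.14·0.86·(-1.96)²/(0.098−0.14)² = 262.2.
At s = 262.2: P(θ<0.098) ≈ 0.017. Adjusting to match 0.025 gives s ≈ 226.09.
So α = 0.14·226.09 ≈ 31.65, β = 0.86·226.09 ≈ 194.44.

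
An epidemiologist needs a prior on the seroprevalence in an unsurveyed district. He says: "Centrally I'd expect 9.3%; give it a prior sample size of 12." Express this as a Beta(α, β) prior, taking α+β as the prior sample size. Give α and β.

Under the effective-sample-size interpretation, Beta(α, β) has prior mean α/(α+β) and prior sample size α+β.
So α+β = 12 and α/(α+β) = 0.093, giving α = 0.093·12 = 1.116 and β = 12 − 1.116 = 10.884.

α = 1.116, β = 10.884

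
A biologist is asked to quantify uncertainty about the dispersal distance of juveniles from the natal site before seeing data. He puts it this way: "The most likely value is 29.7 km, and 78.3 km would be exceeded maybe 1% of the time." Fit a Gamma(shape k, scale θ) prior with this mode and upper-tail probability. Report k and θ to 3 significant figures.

k ≈ 5.94, θ ≈ 6.02

Gamma(k,θ) with k>1 has mode (k−1)θ, so θ = 29.7/(k−1).
Need P(X < 78.3) = 0.99 with θ tied to k this way. Start at k = 2, θ = 29.7: P(X<78.3) ≈ 0.740.
Too low — raise k to concentrate. Iterating converges to k ≈ 5.94.
Then θ = 29.7/(5.94−1) ≈ 6.02.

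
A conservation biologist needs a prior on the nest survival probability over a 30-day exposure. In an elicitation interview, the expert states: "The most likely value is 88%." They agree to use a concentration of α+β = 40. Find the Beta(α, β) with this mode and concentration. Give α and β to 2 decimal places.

α = 34.44, β = 5.56

For α,β > 1 the Beta mode is (α−1)/(α+β−2). With α+β = 40, the mode is (α−1)/38.
Set (α−1)/38 = 0.88 → α = 1 + 0.88·38 = 34.44.
β = 40 − α = 5.56.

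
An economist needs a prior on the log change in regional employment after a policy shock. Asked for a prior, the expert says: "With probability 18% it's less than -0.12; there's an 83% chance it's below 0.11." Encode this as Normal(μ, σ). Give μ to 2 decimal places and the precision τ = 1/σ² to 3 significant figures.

μ = -0.01, τ = 66.1

The p-quantile of Normal(μ,σ) is μ + z_p·σ, with z_{0.18} = -0.9154 and z_{0.83} = 0.9542.
Eliminate σ: μ = (z₂·x₁ − z₁·x₂)/(z₂ − z₁) = (0.9542·-0.12 − (-0.9154)·0.11)/1.87 = -0.01.
Then σ = (x₂ − x₁)/(z₂ − z₁) = (0.11 − -0.12)/1.87 = 0.12.
Precision τ = 1/σ² = 1/0.123² = 66.1.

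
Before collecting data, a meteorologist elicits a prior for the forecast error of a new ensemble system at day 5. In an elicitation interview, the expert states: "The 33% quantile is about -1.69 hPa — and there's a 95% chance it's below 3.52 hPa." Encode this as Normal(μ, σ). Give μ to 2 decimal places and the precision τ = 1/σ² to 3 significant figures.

For Normal(μ,σ), the p-quantile is μ + z_p·σ. Here z_{0.33} = -0.4399, z_{0.95} = 1.645.
So -1.69 = μ − 0.4399σ and 3.52 = μ + 1.645σ.
Subtracting: σ = (3.52 − -1.69)/(1.645 − (-0.4399)) = 2.50.
Then μ = -1.69 − (-0.4399)·2.50 = -0.59.
Precision τ = 1/σ² = 1/2.499² = 0.16.

μ = -0.59, τ = 0.16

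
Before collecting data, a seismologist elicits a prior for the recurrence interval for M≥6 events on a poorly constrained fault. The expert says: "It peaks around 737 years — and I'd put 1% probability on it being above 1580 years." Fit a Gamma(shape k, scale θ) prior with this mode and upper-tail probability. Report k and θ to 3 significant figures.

k ≈ 9.33, θ ≈ 88.4

Gamma(k,θ) with k>1 has mode (k−1)θ, so θ = 737/(k−1).
Need P(X < 1580) = 0.99 with θ tied to k this way. Start at k = 2, θ = 737: P(X<1580) ≈ 0.632.
Too low — raise k to concentrate. Iterating converges to k ≈ 9.33.
Then θ = 737/(9.33−1) ≈ 88.4.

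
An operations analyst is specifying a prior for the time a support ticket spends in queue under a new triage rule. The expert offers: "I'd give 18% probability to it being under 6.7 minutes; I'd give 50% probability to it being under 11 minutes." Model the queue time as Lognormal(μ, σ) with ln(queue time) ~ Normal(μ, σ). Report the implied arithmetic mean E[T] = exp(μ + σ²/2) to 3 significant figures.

If T ~ Lognormal(μ,σ) then ln T ~ Normal(μ,σ), so the p-quantile of ln T is μ + z_p·σ.
ln(6.7) = 1.902 and ln(11) = 2.398; z_{0.18} = -0.9154, z_{0.5} = 0.
σ = (2.398 − 1.902)/(0 − (-0.9154)) = 0.542.
μ = 1.902 − (-0.9154)·0.542 = 2.398.
E[T] = exp(μ + σ²/2) = exp(2.398 + 0.1467) = 12.7 minutes.

E[T] ≈ 12.7 minutes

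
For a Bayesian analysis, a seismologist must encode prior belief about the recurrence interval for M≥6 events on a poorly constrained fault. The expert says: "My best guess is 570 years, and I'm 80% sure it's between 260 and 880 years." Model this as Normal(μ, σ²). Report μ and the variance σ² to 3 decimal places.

A symmetric 80% interval runs μ ± z·σ with z = 1.282.
Half-width = 310, so σ = 310/1.282 = 241.8943 and σ² = 58512.845.
μ is the stated best guess, 570.000.

μ = 570.000, σ² = 58512.845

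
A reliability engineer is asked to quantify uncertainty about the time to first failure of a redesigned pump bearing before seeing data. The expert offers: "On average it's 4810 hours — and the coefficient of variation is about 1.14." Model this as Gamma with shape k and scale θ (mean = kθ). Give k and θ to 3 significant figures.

k ≈ 0.769, θ ≈ 6250

For Gamma(k, scale θ): mean = kθ, variance = kθ², so CV = 1/√k.
CV = 1.14, hence k = 1/CV² = 0.769.
Then θ = mean/k = 4810/0.769 = 6250.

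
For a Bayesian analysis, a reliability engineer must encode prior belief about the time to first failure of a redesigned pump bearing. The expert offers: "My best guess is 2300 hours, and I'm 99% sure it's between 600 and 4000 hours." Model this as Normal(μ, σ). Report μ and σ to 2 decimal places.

A symmetric 99% interval runs μ ± z·σ with z = 2.576.
Half-width = 1700, so σ = 1700/2.576 = 659.98.
μ is the stated best guess, 2300.00.

μ = 2300.00, σ = 659.98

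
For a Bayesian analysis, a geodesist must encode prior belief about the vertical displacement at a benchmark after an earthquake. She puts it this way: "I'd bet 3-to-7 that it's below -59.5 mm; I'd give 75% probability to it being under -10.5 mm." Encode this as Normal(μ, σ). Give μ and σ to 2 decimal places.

μ = -38.07, σ = 40.87

For Normal(μ,σ), the p-quantile is μ + z_p·σ. Here z_{0.3} = -0.5244, z_{0.75} = 0.6745.
So -59.5 = μ − 0.5244σ and -10.5 = μ + 0.6745σ.
Subtracting: σ = (-10.5 − -59.5)/(0.6745 − (-0.5244)) = 40.87.
Then μ = -59.5 − (-0.5244)·40.87 = -38.07.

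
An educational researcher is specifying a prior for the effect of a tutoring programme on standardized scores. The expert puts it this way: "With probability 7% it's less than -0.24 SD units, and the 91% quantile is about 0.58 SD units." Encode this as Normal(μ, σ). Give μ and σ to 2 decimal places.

For Normal(μ,σ), the p-quantile is μ + z_p·σ. Here z_{0.07} = -1.476, z_{0.91} = 1.341.
So -0.24 = μ − 1.476σ and 0.58 = μ + 1.341σ.
Subtracting: σ = (0.58 − -0.24)/(1.341 − (-1.476)) = 0.29.
Then μ = -0.24 − (-1.476)·0.29 = 0.19.

μ = 0.19, σ = 0.29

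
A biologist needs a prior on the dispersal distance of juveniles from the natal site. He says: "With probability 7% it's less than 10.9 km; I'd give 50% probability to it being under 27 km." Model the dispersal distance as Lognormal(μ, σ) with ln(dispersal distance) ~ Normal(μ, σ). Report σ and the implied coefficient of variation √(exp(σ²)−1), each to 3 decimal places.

If T ~ Lognormal(μ,σ) then ln T ~ Normal(μ,σ), so the p-quantile of ln T is μ + z_p·σ.
ln(10.9) = 2.389 and ln(27) = 3.296; z_{0.07} = -1.476, z_{0.5} = 0.
σ = (3.296 − 2.389)/(0 − (-1.476)) = 0.615.
μ = 2.389 − (-1.476)·0.615 = 3.296.
CV = √(exp(σ²)−1) = √(exp(0.3778)−1) = 0.678.

σ ≈ 0.615, CV ≈ 0.678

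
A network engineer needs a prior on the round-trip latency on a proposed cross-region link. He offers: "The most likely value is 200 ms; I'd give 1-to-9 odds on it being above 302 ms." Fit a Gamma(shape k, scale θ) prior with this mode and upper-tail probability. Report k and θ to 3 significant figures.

k ≈ 12, θ ≈ 18.2

Gamma(k,θ) with k>1 has mode (k−1)θ, so θ = 200/(k−1).
Need P(X < 302) = 0.9 with θ tied to k this way. Start at k = 2, θ = 200: P(X<302) ≈ 0.446.
Too low — raise k to concentrate. Iterating converges to k ≈ 12.
Then θ = 200/(12−1) ≈ 18.2.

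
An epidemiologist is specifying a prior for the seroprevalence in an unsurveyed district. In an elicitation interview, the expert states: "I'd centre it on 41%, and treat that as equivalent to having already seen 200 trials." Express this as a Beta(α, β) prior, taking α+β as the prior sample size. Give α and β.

Under the effective-sample-size interpretation, Beta(α, β) has prior mean α/(α+β) and prior sample size α+β.
So α+β = 200 and α/(α+β) = 0.41, giving α = 0.41·200 = 82 and β = 200 − 82 = 118.

α = 82, β = 118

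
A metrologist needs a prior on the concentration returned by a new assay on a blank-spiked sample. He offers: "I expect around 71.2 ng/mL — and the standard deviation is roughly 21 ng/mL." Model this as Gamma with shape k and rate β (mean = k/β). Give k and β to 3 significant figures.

k ≈ 11.5, β ≈ 0.161

For Gamma(k, rate β): mean = k/β, variance = k/β², so CV = 1/√k.
CV = SD/mean = 21/71.2 = 0.2949, hence k = 1/CV² = 11.5.
Then β = k/mean = 11.5/71.2 = 0.161.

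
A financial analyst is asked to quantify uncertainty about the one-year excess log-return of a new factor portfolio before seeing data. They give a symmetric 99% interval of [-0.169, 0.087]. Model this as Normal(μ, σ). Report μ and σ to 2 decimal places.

μ = -0.04, σ = 0.05

A symmetric 99% interval runs μ ± z·σ with z = 2.576.
Half-width = 0.128, so σ = 0.128/2.576 = 0.05.
μ is the interval midpoint, -0.04.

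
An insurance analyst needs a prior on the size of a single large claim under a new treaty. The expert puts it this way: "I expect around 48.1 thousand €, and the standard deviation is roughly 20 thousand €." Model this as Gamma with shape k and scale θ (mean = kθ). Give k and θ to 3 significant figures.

For Gamma(k, scale θ): mean = kθ, variance = kθ², so CV = 1/√k.
CV = SD/mean = 20/48.1 = 0.4158, hence k = 1/CV² = 5.78.
Then θ = mean/k = 48.1/5.78 = 8.32.

k ≈ 5.78, θ ≈ 8.32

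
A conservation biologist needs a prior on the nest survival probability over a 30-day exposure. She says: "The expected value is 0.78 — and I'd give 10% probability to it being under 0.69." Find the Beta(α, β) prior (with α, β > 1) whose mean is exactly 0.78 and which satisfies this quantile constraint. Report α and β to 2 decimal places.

With mean 0.78 fixed, write α = 0.78s, β = 0.22s where s = α+β.
Need P(θ < 0.69) = 0.1 under Beta(0.78s, 0.22s). Normal approximation: (q−m)/√(m(1−m)/s) ≈ z_{0.1} = -1.28, so s ≈ 0.78·0.22·(-1.28)²/(0.69−0.78)² = 34.8.
At s = 34.8: P(θ<0.69) ≈ 0.105. Adjusting to match 0.1 gives s ≈ 36.68.
So α = 0.78·36.68 ≈ 28.61, β = 0.22·36.68 ≈ 8.07.

α ≈ 28.61, β ≈ 8.07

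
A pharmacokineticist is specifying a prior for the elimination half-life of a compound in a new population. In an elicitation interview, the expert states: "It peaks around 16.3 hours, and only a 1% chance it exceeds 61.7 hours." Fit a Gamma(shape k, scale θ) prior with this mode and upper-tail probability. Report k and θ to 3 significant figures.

Gamma(k,θ) with k>1 has mode (k−1)θ, so θ = 16.3/(k−1).
Need P(X < 61.7) = 0.99 with θ tied to k this way. Start at k = 2, θ = 16.3: P(X<61.7) ≈ 0.891.
Too low — raise k to concentrate. Iterating converges to k ≈ 3.39.
Then θ = 16.3/(3.39−1) ≈ 6.81.

k ≈ 3.39, θ ≈ 6.81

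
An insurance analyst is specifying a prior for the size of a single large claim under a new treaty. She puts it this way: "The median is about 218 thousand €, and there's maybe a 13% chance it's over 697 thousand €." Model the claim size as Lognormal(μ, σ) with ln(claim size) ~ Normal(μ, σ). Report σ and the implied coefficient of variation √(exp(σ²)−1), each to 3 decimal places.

σ ≈ 1.032, CV ≈ 1.378

If T ~ Lognormal(μ,σ) then ln T ~ Normal(μ,σ), so the p-quantile of ln T is μ + z_p·σ.
ln(218) = 5.384 and ln(697) = 6.547; z_{0.5} = 0, z_{0.87} = 1.126.
σ = (6.547 − 5.384)/(1.126 − (0)) = 1.032.
μ = 5.384 − (0)·1.032 = 5.384.
CV = √(exp(σ²)−1) = √(exp(1.0648)−1) = 1.378.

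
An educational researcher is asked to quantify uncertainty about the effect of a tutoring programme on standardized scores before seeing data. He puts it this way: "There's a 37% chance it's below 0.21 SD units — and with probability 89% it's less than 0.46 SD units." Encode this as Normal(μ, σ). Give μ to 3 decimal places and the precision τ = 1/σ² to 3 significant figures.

The p-quantile of Normal(μ,σ) is μ + z_p·σ, with z_{0.37} = -0.3319 and z_{0.89} = 1.227.
Eliminate σ: μ = (z₂·x₁ − z₁·x₂)/(z₂ − z₁) = (1.227·0.21 − (-0.3319)·0.46)/1.558 = 0.263.
Then σ = (x₂ − x₁)/(z₂ − z₁) = (0.46 − 0.21)/1.558 = 0.160.
Precision τ = 1/σ² = 1/0.1604² = 38.9.

μ = 0.263, τ = 38.9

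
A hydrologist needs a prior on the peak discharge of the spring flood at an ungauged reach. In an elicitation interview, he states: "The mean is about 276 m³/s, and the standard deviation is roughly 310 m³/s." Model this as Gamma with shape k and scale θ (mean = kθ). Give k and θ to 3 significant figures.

k ≈ 0.793, θ ≈ 348

For Gamma(k, scale θ): mean = kθ, variance = kθ², so CV = 1/√k.
CV = SD/mean = 310/276 = 1.123, hence k = 1/CV² = 0.793.
Then θ = mean/k = 276/0.793 = 348.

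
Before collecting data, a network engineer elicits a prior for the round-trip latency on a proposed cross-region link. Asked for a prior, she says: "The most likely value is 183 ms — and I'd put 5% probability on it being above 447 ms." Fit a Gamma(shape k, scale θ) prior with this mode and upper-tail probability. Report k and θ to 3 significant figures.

Gamma(k,θ) with k>1 has mode (k−1)θ, so θ = 183/(k−1).
Need P(X < 447) = 0.95 with θ tied to k this way. Start at k = 2, θ = 183: P(X<447) ≈ 0.701.
Too low — raise k to concentrate. Iterating converges to k ≈ 4.41.
Then θ = 183/(4.41−1) ≈ 53.6.

k ≈ 4.41, θ ≈ 53.6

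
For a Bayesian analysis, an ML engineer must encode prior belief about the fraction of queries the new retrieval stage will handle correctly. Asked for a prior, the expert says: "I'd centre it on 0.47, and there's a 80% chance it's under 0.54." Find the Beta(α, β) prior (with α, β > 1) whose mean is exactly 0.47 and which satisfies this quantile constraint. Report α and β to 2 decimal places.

α ≈ 16.91, β ≈ 19.07

With mean 0.47 fixed, write α = 0.47s, β = 0.53s where s = α+β.
Need P(θ < 0.54) = 0.8 under Beta(0.47s, 0.53s). Normal approximation: (q−m)/√(m(1−m)/s) ≈ z_{0.8} = 0.842, so s ≈ 0.47·0.53·(0.842)²/(0.54−0.47)² = 36.0.
At s = 36.0: P(θ<0.54) ≈ 0.800. Adjusting to match 0.8 gives s ≈ 35.98.
So α = 0.47·35.98 ≈ 16.91, β = 0.53·35.98 ≈ 19.07.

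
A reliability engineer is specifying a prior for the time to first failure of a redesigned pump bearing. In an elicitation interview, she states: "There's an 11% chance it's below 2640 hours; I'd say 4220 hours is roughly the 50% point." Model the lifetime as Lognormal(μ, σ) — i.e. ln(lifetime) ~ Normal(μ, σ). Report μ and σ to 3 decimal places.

μ ≈ 8.348, σ ≈ 0.382

If T ~ Lognormal(μ,σ) then ln T ~ Normal(μ,σ), so the p-quantile of ln T is μ + z_p·σ.
ln(2640) = 7.879 and ln(4220) = 8.348; z_{0.11} = -1.227, z_{0.5} = 0.
σ = (8.348 − 7.879)/(0 − (-1.227)) = 0.382.
μ = 7.879 − (-1.227)·0.382 = 8.348.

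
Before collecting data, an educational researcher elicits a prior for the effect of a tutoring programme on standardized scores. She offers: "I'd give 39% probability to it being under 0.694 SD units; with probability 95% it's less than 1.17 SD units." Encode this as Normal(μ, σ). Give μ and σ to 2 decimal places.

The p-quantile of Normal(μ,σ) is μ + z_p·σ, with z_{0.39} = -0.2793 and z_{0.95} = 1.645.
Eliminate σ: μ = (z₂·x₁ − z₁·x₂)/(z₂ − z₁) = (1.645·0.694 − (-0.2793)·1.17)/1.924 = 0.76.
Then σ = (x₂ − x₁)/(z₂ − z₁) = (1.17 − 0.694)/1.924 = 0.25.

μ = 0.76, σ = 0.25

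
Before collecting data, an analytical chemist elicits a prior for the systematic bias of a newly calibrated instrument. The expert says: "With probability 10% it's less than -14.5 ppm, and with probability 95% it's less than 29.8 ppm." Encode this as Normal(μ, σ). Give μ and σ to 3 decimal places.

The p-quantile of Normal(μ,σ) is μ + z_p·σ, with z_{0.1} = -1.282 and z_{0.95} = 1.645.
Eliminate σ: μ = (z₂·x₁ − z₁·x₂)/(z₂ − z₁) = (1.645·-14.5 − (-1.282)·29.8)/2.926 = 4.900.
Then σ = (x₂ − x₁)/(z₂ − z₁) = (29.8 − -14.5)/2.926 = 15.138.

μ = 4.900, σ = 15.138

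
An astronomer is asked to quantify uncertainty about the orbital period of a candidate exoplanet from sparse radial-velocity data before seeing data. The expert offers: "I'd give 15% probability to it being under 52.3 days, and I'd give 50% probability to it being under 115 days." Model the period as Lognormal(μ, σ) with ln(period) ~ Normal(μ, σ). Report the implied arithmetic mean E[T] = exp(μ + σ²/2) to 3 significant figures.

If T ~ Lognormal(μ,σ) then ln T ~ Normal(μ,σ), so the p-quantile of ln T is μ + z_p·σ.
ln(52.3) = 3.957 and ln(115) = 4.745; z_{0.15} = -1.036, z_{0.5} = 0.
σ = (4.745 − 3.957)/(0 − (-1.036)) = 0.760.
μ = 3.957 − (-1.036)·0.760 = 4.745.
E[T] = exp(μ + σ²/2) = exp(4.745 + 0.2890) = 154 days.

E[T] ≈ 154 days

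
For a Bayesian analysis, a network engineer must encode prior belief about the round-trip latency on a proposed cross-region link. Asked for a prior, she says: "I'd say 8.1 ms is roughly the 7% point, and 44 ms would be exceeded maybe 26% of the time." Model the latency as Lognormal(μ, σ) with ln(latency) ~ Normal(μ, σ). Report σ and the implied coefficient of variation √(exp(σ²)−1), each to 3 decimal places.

If T ~ Lognormal(μ,σ) then ln T ~ Normal(μ,σ), so the p-quantile of ln T is μ + z_p·σ.
ln(8.1) = 2.092 and ln(44) = 3.784; z_{0.07} = -1.476, z_{0.74} = 0.6433.
σ = (3.784 − 2.092)/(0.6433 − (-1.476)) = 0.799.
μ = 2.092 − (-1.476)·0.799 = 3.270.
CV = √(exp(σ²)−1) = √(exp(0.6377)−1) = 0.945.

σ ≈ 0.799, CV ≈ 0.945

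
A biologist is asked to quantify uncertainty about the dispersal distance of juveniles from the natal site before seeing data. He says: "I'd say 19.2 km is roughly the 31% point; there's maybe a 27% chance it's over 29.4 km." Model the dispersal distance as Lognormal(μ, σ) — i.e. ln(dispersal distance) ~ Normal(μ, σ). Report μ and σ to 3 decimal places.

μ ≈ 3.145, σ ≈ 0.384

If T ~ Lognormal(μ,σ) then ln T ~ Normal(μ,σ), so the p-quantile of ln T is μ + z_p·σ.
ln(19.2) = 2.955 and ln(29.4) = 3.381; z_{0.31} = -0.4959, z_{0.73} = 0.6128.
σ = (3.381 − 2.955)/(0.6128 − (-0.4959)) = 0.384.
μ = 2.955 − (-0.4959)·0.384 = 3.145.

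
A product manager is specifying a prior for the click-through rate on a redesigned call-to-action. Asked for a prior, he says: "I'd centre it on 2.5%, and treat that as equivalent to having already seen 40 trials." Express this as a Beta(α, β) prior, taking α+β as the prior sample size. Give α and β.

Under the effective-sample-size interpretation, Beta(α, β) has prior mean α/(α+β) and prior sample size α+β.
So α+β = 40 and α/(α+β) = 0.025, giving α = 0.025·40 = 1 and β = 40 − 1 = 39.

α = 1, β = 39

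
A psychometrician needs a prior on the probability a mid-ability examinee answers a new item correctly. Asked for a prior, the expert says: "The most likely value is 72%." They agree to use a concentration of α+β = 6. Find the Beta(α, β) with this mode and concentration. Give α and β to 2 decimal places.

α = 3.88, β = 2.12

For α,β > 1 the Beta mode is (α−1)/(α+β−2). With α+β = 6, the mode is (α−1)/4.
Set (α−1)/4 = 0.72 → α = 1 + 0.72·4 = 3.88.
β = 6 − α = 2.12.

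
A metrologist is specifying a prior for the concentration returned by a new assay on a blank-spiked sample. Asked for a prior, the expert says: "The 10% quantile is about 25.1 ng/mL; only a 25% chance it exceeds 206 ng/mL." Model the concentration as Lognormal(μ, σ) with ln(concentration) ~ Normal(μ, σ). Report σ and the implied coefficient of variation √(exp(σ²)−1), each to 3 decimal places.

If T ~ Lognormal(μ,σ) then ln T ~ Normal(μ,σ), so the p-quantile of ln T is μ + z_p·σ.
ln(25.1) = 3.223 and ln(206) = 5.328; z_{0.1} = -1.282, z_{0.75} = 0.6745.
σ = (5.328 − 3.223)/(0.6745 − (-1.282)) = 1.076.
μ = 3.223 − (-1.282)·1.076 = 4.602.
CV = √(exp(σ²)−1) = √(exp(1.1581)−1) = 1.478.

σ ≈ 1.076, CV ≈ 1.478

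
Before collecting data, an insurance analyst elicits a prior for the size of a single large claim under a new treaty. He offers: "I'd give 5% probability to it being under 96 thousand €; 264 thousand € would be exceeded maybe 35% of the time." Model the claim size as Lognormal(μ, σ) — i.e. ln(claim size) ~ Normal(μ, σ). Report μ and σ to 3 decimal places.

If T ~ Lognormal(μ,σ) then ln T ~ Normal(μ,σ), so the p-quantile of ln T is μ + z_p·σ.
ln(96) = 4.564 and ln(264) = 5.576; z_{0.05} = -1.645, z_{0.65} = 0.3853.
σ = (5.576 − 4.564)/(0.3853 − (-1.645)) = 0.498.
μ = 4.564 − (-1.645)·0.498 = 5.384.

μ ≈ 5.384, σ ≈ 0.498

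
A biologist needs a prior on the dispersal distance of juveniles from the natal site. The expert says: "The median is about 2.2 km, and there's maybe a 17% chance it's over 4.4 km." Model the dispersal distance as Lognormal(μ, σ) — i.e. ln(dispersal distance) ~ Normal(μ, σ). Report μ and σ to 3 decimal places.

μ ≈ 0.788, σ ≈ 0.726

If T ~ Lognormal(μ,σ) then ln T ~ Normal(μ,σ), so the p-quantile of ln T is μ + z_p·σ.
ln(2.2) = 0.7885 and ln(4.4) = 1.482; z_{0.5} = 0, z_{0.83} = 0.9542.
σ = (1.482 − 0.7885)/(0.9542 − (0)) = 0.726.
μ = 0.7885 − (0)·0.726 = 0.788.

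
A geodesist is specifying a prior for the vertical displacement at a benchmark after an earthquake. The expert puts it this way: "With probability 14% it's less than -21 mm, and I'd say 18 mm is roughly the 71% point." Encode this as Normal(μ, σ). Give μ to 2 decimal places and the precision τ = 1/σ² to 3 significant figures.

μ = 4.79, τ = 0.00175

For Normal(μ,σ), the p-quantile is μ + z_p·σ. Here z_{0.14} = -1.08, z_{0.71} = 0.5534.
So -21 = μ − 1.08σ and 18 = μ + 0.5534σ.
Subtracting: σ = (18 − -21)/(0.5534 − (-1.08)) = 23.87.
Then μ = -21 − (-1.08)·23.87 = 4.79.
Precision τ = 1/σ² = 1/23.87² = 0.00175.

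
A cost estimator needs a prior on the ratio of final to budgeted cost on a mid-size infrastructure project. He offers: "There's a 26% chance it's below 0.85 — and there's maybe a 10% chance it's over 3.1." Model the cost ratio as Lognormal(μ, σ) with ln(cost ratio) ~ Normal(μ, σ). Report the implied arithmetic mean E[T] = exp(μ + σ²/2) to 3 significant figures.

E[T] ≈ 1.64

If T ~ Lognormal(μ,σ) then ln T ~ Normal(μ,σ), so the p-quantile of ln T is μ + z_p·σ.
ln(0.85) = -0.1625 and ln(3.1) = 1.131; z_{0.26} = -0.6433, z_{0.9} = 1.282.
σ = (1.131 − -0.1625)/(1.282 − (-0.6433)) = 0.672.
μ = -0.1625 − (-0.6433)·0.672 = 0.270.
E[T] = exp(μ + σ²/2) = exp(0.270 + 0.2259) = 1.64.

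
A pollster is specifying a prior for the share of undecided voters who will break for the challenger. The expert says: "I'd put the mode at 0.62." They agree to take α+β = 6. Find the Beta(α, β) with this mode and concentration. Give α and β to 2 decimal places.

For α,β > 1 the Beta mode is (α−1)/(α+β−2). With α+β = 6, the mode is (α−1)/4.
Set (α−1)/4 = 0.62 → α = 1 + 0.62·4 = 3.48.
β = 6 − α = 2.52.

α = 3.48, β = 2.52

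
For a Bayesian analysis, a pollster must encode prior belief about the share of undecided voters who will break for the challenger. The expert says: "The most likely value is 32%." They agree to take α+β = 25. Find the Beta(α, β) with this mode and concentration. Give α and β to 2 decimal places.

For α,β > 1 the Beta mode is (α−1)/(α+β−2). With α+β = 25, the mode is (α−1)/23.
Set (α−1)/23 = 0.32 → α = 1 + 0.32·23 = 8.36.
β = 25 − α = 16.64.

α = 8.36, β = 16.64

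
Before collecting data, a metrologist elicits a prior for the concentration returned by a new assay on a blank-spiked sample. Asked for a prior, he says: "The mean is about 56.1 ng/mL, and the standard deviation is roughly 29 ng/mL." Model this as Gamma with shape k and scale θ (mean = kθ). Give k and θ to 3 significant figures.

For Gamma(k, scale θ): mean = kθ, variance = kθ², so CV = 1/√k.
CV = SD/mean = 29/56.1 = 0.5169, hence k = 1/CV² = 3.74.
Then θ = mean/k = 56.1/3.74 = 15.

k ≈ 3.74, θ ≈ 15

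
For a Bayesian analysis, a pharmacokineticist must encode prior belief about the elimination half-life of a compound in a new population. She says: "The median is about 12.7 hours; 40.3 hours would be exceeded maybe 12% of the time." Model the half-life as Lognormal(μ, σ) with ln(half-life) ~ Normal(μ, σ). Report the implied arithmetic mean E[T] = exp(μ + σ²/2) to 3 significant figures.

E[T] ≈ 20.6 hours

If T ~ Lognormal(μ,σ) then ln T ~ Normal(μ,σ), so the p-quantile of ln T is μ + z_p·σ.
ln(12.7) = 2.542 and ln(40.3) = 3.696; z_{0.5} = 0, z_{0.88} = 1.175.
σ = (3.696 − 2.542)/(1.175 − (0)) = 0.983.
μ = 2.542 − (0)·0.983 = 2.542.
E[T] = exp(μ + σ²/2) = exp(2.542 + 0.4829) = 20.6 hours.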